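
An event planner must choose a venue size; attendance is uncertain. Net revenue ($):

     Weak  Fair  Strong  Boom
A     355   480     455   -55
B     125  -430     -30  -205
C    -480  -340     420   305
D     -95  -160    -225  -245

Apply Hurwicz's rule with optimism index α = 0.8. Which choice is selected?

A: 0.8·480 + 0.2·(-55) = 373
B: 0.8·125 + 0.2·(-430) = 14
C: 0.8·420 + 0.2·(-480) = 240
D: 0.8·(-95) + 0.2·(-245) = -125
Highest Hurwicz score = 373 → A.

A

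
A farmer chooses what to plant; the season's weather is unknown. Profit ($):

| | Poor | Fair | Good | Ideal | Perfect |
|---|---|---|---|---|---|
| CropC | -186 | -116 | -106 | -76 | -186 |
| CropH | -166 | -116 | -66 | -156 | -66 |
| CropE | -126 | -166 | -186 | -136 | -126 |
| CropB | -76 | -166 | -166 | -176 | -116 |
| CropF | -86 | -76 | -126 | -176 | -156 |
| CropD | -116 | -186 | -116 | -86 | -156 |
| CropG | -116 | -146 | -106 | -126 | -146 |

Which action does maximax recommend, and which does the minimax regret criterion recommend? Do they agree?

maximax → CropH; minimax regret → CropG (disagree)

Row maxima: CropC=-76, CropH=-66, CropE=-126, CropB=-76, CropF=-76, CropD=-86, CropG=-106
Best best-case = -66 → CropH.
Column bests: Poor=-76, Fair=-76, Good=-66, Ideal=-76, Perfect=-66.
CropC regrets: 110, 40, 40, 0, 120 → max 120
CropH regrets: 90, 40, 0, 80, 0 → max 90
CropE regrets: 50, 90, 120, 60, 60 → max 120
CropB regrets: 0, 90, 100, 100, 50 → max 100
CropF regrets: 10, 0, 60, 100, 90 → max 100
CropD regrets: 40, 110, 50, 10, 90 → max 110
CropG regrets: 40, 70, 40, 50, 80 → max 80
Smallest max regret = 80 → CropG.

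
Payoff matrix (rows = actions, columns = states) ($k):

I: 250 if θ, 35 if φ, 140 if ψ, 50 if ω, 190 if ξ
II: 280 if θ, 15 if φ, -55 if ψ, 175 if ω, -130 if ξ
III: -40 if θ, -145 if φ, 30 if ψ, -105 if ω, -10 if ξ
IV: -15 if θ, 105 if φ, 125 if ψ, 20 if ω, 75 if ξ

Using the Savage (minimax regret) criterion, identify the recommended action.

I

Column bests: θ=280, φ=105, ψ=140, ω=175, ξ=190.
I regrets: 30, 70, 0, 125, 0 → max 125
II regrets: 0, 90, 195, 0, 320 → max 320
III regrets: 320, 250, 110, 280, 200 → max 320
IV regrets: 295, 0, 15, 155, 115 → max 295
Smallest max regret = 125 → I.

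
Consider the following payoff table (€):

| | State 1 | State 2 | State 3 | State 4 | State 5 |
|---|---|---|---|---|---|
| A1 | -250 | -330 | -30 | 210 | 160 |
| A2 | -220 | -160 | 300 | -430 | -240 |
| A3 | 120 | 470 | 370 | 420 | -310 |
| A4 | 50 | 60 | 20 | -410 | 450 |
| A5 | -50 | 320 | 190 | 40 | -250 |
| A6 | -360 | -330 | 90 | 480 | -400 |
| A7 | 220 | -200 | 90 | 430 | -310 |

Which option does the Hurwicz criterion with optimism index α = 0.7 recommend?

A1: 0.7·210 + 0.3·(-330) = 48
A2: 0.7·300 + 0.3·(-430) = 81
A3: 0.7·470 + 0.3·(-310) = 236
A4: 0.7·450 + 0.3·(-410) = 192
A5: 0.7·320 + 0.3·(-250) = 149
A6: 0.7·480 + 0.3·(-400) = 216
A7: 0.7·430 + 0.3·(-310) = 208
Highest Hurwicz score = 236 → A3.

A3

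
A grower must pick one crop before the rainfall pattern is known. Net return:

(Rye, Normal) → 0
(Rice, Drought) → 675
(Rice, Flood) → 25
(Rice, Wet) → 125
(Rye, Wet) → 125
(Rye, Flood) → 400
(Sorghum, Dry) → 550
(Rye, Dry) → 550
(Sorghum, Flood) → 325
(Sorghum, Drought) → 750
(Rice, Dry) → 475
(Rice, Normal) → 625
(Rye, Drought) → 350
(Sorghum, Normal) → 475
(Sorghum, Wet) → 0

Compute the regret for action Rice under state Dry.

75

Best payoff under Dry is 550.
Regret = 550 − 475 = 75.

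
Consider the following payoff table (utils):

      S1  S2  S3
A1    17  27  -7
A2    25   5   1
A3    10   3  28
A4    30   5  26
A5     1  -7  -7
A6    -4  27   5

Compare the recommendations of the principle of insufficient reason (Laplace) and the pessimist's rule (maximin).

Row averages: A1=37/3, A2=31/3, A3=41/3, A4=61/3, A5=-13/3, A6=28/3
Highest average = 61/3 → A4.
Row minima: A1=-7, A2=1, A3=3, A4=5, A5=-7, A6=-4
Best worst-case = 5 → A4.

laplace → A4; maximin → A4 (agree)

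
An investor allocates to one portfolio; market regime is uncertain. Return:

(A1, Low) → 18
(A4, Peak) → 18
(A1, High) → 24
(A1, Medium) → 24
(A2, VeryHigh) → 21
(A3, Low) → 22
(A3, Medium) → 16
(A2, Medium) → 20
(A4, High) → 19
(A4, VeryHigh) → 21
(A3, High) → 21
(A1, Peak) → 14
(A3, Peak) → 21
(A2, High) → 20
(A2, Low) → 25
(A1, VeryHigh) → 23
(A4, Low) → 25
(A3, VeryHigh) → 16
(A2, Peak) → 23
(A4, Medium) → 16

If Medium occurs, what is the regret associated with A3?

8

Best payoff under Medium is 24.
Regret = 24 − 16 = 8.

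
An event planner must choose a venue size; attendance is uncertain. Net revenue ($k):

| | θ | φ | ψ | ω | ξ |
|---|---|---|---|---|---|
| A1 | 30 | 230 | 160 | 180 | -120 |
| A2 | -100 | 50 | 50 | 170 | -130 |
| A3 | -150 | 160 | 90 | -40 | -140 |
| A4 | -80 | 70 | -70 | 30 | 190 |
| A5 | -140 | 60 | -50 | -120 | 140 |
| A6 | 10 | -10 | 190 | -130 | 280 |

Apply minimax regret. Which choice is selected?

Column bests: θ=30, φ=230, ψ=190, ω=180, ξ=280.
A1 regrets: 0, 0, 30, 0, 400 → max 400
A2 regrets: 130, 180, 140, 10, 410 → max 410
A3 regrets: 180, 70, 100, 220, 420 → max 420
A4 regrets: 110, 160, 260, 150, 90 → max 260
A5 regrets: 170, 170, 240, 300, 140 → max 300
A6 regrets: 20, 240, 0, 310, 0 → max 310
Smallest max regret = 260 → A4.

A4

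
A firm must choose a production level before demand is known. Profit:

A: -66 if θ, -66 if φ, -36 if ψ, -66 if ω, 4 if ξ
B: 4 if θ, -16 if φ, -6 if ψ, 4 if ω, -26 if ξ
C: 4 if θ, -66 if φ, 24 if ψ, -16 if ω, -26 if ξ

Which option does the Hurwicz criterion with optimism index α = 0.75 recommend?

A: 0.75·4 + 0.25·(-66) = -13.5
B: 0.75·4 + 0.25·(-26) = -3.5
C: 0.75·24 + 0.25·(-66) = 1.5
Highest Hurwicz score = 1.5 → C.

C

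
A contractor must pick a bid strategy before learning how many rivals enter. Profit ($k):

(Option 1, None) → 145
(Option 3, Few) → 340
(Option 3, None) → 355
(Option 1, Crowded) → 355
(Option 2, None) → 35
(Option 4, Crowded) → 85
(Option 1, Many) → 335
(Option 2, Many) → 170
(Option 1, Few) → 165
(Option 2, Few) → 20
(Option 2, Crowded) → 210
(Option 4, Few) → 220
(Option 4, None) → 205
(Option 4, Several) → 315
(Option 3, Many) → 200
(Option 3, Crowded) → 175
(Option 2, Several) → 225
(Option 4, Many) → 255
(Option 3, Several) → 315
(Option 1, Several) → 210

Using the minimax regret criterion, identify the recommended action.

Column bests: None=355, Few=340, Several=315, Many=335, Crowded=355.
Option 1 regrets: 210, 175, 105, 0, 0 → max 210
Option 2 regrets: 320, 320, 90, 165, 145 → max 320
Option 3 regrets: 0, 0, 0, 135, 180 → max 180
Option 4 regrets: 150, 120, 0, 80, 270 → max 270
Smallest max regret = 180 → Option 3.

Option 3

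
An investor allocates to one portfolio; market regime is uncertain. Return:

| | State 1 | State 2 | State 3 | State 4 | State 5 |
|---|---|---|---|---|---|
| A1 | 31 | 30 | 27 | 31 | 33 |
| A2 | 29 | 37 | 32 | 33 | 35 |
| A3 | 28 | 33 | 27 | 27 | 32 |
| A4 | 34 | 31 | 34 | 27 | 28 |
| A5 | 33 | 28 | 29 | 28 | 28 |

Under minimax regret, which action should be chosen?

A2

Column bests: State 1=34, State 2=37, State 3=34, State 4=33, State 5=35.
A1 regrets: 3, 7, 7, 2, 2 → max 7
A2 regrets: 5, 0, 2, 0, 0 → max 5
A3 regrets: 6, 4, 7, 6, 3 → max 7
A4 regrets: 0, 6, 0, 6, 7 → max 7
A5 regrets: 1, 9, 5, 5, 7 → max 9
Smallest max regret = 5 → A2.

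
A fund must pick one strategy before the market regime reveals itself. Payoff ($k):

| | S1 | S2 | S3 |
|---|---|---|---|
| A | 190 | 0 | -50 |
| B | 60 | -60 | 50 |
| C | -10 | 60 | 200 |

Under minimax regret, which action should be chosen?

B

Column bests: S1=190, S2=60, S3=200.
A regrets: 0, 60, 250 → max 250
B regrets: 130, 120, 150 → max 150
C regrets: 200, 0, 0 → max 200
Smallest max regret = 150 → B.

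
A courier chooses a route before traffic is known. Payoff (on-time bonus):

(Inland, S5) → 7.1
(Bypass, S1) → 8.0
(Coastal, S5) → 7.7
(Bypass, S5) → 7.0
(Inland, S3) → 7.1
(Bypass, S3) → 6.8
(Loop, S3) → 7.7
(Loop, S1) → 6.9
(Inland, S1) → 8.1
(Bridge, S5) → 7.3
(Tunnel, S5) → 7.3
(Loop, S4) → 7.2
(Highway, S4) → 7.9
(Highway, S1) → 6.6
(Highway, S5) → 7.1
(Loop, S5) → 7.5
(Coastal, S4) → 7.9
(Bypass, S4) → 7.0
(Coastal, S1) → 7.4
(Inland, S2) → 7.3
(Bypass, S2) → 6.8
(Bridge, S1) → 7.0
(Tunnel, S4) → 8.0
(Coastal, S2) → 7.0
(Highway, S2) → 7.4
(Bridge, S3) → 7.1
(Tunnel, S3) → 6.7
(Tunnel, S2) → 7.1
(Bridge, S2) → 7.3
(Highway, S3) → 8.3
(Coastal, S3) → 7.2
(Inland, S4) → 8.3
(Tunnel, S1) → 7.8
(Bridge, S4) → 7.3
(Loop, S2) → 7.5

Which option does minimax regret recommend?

Coastal

Column bests: S1=8.1, S2=7.5, S3=8.3, S4=8.3, S5=7.7.
Highway regrets: 1.5, 0.1, 0.0, 0.4, 0.6 → max 1.5
Bypass regrets: 0.1, 0.7, 1.5, 1.3, 0.7 → max 1.5
Loop regrets: 1.2, 0.0, 0.6, 1.1, 0.2 → max 1.2
Inland regrets: 0.0, 0.2, 1.2, 0.0, 0.6 → max 1.2
Coastal regrets: 0.7, 0.5, 1.1, 0.4, 0.0 → max 1.1
Bridge regrets: 1.1, 0.2, 1.2, 1.0, 0.4 → max 1.2
Tunnel regrets: 0.3, 0.4, 1.6, 0.3, 0.4 → max 1.6
Smallest max regret = 1.1 → Coastal.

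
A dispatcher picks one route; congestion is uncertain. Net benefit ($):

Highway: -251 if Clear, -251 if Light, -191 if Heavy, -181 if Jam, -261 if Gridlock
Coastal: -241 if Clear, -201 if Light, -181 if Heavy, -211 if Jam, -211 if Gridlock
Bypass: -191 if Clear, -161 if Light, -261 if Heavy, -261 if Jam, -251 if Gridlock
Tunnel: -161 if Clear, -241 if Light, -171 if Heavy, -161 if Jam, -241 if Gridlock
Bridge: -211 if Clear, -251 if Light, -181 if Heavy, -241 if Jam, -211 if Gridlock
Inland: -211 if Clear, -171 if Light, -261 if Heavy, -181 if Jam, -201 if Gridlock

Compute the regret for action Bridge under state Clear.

50

Best payoff under Clear is -161.
Regret = -161 − (-211) = 50.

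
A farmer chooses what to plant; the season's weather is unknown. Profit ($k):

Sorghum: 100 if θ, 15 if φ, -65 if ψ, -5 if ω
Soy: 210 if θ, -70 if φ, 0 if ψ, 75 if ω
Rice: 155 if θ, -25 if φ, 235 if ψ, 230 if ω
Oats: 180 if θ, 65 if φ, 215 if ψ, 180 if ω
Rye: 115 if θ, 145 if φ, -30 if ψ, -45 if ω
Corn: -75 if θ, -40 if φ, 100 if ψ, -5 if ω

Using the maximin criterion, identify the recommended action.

Row minima: Sorghum=-65, Soy=-70, Rice=-25, Oats=65, Rye=-45, Corn=-75
Best worst-case = 65 → Oats.

Oats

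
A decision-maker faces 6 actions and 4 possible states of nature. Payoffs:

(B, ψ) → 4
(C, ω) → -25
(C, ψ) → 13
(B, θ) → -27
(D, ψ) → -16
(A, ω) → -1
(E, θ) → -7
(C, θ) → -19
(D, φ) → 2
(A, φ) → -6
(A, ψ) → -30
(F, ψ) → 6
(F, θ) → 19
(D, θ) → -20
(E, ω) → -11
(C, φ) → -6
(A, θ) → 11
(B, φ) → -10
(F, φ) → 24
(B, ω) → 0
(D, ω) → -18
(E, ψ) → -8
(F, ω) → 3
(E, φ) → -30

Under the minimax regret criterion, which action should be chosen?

F

Column bests: θ=19, φ=24, ψ=13, ω=3.
A regrets: 8, 30, 43, 4 → max 43
B regrets: 46, 34, 9, 3 → max 46
C regrets: 38, 30, 0, 28 → max 38
D regrets: 39, 22, 29, 21 → max 39
E regrets: 26, 54, 21, 14 → max 54
F regrets: 0, 0, 7, 0 → max 7
Smallest max regret = 7 → F.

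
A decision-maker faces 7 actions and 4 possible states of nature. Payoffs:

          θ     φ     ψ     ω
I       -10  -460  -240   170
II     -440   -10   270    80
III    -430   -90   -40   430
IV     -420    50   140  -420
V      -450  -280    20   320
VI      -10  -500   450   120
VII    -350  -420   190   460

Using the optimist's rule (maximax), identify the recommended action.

VII

Row maxima: I=170, II=270, III=430, IV=140, V=320, VI=450, VII=460
Best best-case = 460 → VII.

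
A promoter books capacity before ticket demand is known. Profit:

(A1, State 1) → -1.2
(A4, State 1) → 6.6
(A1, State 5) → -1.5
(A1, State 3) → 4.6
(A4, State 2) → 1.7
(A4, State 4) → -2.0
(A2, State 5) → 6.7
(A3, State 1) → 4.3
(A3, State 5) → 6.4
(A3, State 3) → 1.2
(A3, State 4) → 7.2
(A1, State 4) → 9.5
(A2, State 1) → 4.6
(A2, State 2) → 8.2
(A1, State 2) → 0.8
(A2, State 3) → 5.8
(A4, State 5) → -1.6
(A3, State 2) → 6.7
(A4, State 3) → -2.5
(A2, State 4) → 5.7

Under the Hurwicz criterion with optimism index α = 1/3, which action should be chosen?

A1: 1/3·9.5 + 2/3·(-1.5) = 13/6
A2: 1/3·8.2 + 2/3·4.6 = 5.8
A3: 1/3·7.2 + 2/3·1.2 = 3.2
A4: 1/3·6.6 + 2/3·(-2.5) = 8/15
Highest Hurwicz score = 5.8 → A2.

A2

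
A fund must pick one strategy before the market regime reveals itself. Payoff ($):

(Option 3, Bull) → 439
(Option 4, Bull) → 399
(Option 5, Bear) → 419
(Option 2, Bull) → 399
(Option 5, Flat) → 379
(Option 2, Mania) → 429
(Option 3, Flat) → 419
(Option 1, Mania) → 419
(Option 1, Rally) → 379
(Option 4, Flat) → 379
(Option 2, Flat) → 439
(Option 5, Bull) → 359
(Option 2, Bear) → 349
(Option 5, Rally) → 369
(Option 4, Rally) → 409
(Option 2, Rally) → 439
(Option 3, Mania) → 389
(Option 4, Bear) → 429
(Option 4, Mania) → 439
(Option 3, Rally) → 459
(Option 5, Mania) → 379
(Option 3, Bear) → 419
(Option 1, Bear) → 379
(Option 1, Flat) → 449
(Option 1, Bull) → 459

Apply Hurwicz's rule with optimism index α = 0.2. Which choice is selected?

Option 3

Option 1: 0.2·459 + 0.8·379 = 395
Option 2: 0.2·439 + 0.8·349 = 367
Option 3: 0.2·459 + 0.8·389 = 403
Option 4: 0.2·439 + 0.8·379 = 391
Option 5: 0.2·419 + 0.8·359 = 371
Highest Hurwicz score = 403 → Option 3.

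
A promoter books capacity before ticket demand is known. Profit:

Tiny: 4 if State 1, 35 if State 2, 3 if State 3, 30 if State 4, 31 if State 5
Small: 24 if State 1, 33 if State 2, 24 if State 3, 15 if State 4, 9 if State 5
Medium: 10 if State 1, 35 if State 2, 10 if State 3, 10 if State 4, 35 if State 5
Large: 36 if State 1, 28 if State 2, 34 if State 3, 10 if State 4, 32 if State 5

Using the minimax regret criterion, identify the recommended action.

Large

Column bests: State 1=36, State 2=35, State 3=34, State 4=30, State 5=35.
Tiny regrets: 32, 0, 31, 0, 4 → max 32
Small regrets: 12, 2, 10, 15, 26 → max 26
Medium regrets: 26, 0, 24, 20, 0 → max 26
Large regrets: 0, 7, 0, 20, 3 → max 20
Smallest max regret = 20 → Large.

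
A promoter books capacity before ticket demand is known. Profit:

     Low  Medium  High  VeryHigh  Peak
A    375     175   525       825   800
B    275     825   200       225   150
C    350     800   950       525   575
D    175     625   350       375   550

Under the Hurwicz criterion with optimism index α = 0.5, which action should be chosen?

C

A: 0.5·825 + 0.5·175 = 500
B: 0.5·825 + 0.5·150 = 487.5
C: 0.5·950 + 0.5·350 = 650
D: 0.5·625 + 0.5·175 = 400
Highest Hurwicz score = 650 → C.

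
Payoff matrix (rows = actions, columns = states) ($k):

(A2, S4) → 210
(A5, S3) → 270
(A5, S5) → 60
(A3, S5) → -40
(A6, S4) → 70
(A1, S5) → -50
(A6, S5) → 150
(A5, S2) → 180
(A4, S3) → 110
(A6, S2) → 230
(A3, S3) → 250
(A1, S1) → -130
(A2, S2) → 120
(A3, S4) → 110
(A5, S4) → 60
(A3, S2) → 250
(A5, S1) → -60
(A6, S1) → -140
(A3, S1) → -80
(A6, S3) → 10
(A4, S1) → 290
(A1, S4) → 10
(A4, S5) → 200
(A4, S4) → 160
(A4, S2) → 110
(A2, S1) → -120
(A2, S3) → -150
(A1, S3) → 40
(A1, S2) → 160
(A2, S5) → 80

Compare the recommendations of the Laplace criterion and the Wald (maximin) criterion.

Row averages: A1=6, A2=28, A3=98, A4=174, A5=102, A6=64
Highest average = 174 → A4.
Row minima: A1=-130, A2=-150, A3=-80, A4=110, A5=-60, A6=-140
Best worst-case = 110 → A4.

laplace → A4; maximin → A4 (agree)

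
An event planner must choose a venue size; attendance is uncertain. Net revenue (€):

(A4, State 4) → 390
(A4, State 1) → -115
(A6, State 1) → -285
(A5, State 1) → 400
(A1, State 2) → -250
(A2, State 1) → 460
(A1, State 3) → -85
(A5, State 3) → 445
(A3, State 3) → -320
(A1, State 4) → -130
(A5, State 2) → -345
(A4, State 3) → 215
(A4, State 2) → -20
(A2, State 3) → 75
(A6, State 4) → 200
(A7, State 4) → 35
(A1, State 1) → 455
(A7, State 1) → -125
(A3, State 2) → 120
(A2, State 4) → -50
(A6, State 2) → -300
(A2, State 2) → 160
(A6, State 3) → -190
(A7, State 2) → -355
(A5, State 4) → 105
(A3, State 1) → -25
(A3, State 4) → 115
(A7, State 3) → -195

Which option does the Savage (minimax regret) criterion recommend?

Column bests: State 1=460, State 2=160, State 3=445, State 4=390.
A1 regrets: 5, 410, 530, 520 → max 530
A2 regrets: 0, 0, 370, 440 → max 440
A3 regrets: 485, 40, 765, 275 → max 765
A4 regrets: 575, 180, 230, 0 → max 575
A5 regrets: 60, 505, 0, 285 → max 505
A6 regrets: 745, 460, 635, 190 → max 745
A7 regrets: 585, 515, 640, 355 → max 640
Smallest max regret = 440 → A2.

A2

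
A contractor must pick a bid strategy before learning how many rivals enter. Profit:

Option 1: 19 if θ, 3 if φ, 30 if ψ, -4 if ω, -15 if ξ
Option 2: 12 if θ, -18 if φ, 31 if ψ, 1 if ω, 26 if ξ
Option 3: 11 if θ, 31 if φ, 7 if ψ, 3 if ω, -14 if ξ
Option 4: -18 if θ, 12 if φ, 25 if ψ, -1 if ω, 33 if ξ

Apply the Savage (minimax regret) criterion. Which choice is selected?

Column bests: θ=19, φ=31, ψ=31, ω=3, ξ=33.
Option 1 regrets: 0, 28, 1, 7, 48 → max 48
Option 2 regrets: 7, 49, 0, 2, 7 → max 49
Option 3 regrets: 8, 0, 24, 0, 47 → max 47
Option 4 regrets: 37, 19, 6, 4, 0 → max 37
Smallest max regret = 37 → Option 4.

Option 4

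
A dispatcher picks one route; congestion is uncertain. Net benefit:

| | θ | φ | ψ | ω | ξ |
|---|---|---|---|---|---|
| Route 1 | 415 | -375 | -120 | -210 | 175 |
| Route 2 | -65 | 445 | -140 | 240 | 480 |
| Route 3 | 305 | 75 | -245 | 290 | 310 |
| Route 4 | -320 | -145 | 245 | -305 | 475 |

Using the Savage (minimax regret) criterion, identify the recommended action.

Route 2

Column bests: θ=415, φ=445, ψ=245, ω=290, ξ=480.
Route 1 regrets: 0, 820, 365, 500, 305 → max 820
Route 2 regrets: 480, 0, 385, 50, 0 → max 480
Route 3 regrets: 110, 370, 490, 0, 170 → max 490
Route 4 regrets: 735, 590, 0, 595, 5 → max 735
Smallest max regret = 480 → Route 2.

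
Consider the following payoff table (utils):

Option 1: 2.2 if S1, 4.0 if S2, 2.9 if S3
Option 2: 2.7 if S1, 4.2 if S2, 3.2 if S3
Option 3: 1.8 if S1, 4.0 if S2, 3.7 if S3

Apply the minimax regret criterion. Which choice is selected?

Column bests: S1=2.7, S2=4.2, S3=3.7.
Option 1 regrets: 0.5, 0.2, 0.8 → max 0.8
Option 2 regrets: 0.0, 0.0, 0.5 → max 0.5
Option 3 regrets: 0.9, 0.2, 0.0 → max 0.9
Smallest max regret = 0.5 → Option 2.

Option 2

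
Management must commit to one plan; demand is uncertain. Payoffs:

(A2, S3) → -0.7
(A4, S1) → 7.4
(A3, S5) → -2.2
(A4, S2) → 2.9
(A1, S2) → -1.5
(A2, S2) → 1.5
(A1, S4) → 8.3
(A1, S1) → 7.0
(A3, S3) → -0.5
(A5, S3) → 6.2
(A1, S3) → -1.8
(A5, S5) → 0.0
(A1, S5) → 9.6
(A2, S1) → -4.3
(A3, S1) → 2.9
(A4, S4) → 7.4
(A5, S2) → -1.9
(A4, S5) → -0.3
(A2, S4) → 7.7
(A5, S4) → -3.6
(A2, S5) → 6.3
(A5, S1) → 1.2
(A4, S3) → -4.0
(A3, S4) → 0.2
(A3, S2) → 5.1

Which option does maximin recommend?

A1

Row minima: A1=-1.8, A2=-4.3, A3=-2.2, A4=-4.0, A5=-3.6
Best worst-case = -1.8 → A1.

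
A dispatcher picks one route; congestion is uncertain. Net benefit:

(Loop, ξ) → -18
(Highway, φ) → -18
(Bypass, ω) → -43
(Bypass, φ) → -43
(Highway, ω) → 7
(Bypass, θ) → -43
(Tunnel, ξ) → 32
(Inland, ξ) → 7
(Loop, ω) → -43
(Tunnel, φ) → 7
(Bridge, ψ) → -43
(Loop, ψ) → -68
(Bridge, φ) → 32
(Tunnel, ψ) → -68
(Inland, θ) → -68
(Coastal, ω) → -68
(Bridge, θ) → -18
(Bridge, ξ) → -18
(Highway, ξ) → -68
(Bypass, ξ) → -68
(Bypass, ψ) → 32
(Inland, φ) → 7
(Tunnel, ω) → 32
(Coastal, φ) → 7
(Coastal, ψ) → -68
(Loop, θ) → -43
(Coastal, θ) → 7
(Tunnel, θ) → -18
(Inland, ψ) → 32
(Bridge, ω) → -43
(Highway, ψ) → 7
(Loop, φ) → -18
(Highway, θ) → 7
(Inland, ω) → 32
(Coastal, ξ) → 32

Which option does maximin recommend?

Row minima: Bridge=-43, Inland=-68, Highway=-68, Coastal=-68, Tunnel=-68, Bypass=-68, Loop=-68
Best worst-case = -43 → Bridge.

Bridge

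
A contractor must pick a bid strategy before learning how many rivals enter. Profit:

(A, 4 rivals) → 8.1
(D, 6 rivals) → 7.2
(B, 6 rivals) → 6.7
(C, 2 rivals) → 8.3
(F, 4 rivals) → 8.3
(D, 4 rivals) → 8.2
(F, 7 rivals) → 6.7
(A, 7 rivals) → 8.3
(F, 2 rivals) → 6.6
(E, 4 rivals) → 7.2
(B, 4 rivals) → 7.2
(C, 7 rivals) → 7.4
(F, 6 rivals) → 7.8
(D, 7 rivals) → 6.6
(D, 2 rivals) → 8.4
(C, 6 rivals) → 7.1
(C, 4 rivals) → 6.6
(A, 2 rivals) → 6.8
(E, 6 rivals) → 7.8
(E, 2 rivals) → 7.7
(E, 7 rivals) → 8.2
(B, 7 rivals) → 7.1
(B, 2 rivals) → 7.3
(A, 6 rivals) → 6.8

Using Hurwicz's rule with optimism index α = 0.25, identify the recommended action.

E

A: 0.25·8.3 + 0.75·6.8 = 7.175
B: 0.25·7.3 + 0.75·6.7 = 6.85
C: 0.25·8.3 + 0.75·6.6 = 7.025
D: 0.25·8.4 + 0.75·6.6 = 7.05
E: 0.25·8.2 + 0.75·7.2 = 7.45
F: 0.25·8.3 + 0.75·6.6 = 7.025
Highest Hurwicz score = 7.45 → E.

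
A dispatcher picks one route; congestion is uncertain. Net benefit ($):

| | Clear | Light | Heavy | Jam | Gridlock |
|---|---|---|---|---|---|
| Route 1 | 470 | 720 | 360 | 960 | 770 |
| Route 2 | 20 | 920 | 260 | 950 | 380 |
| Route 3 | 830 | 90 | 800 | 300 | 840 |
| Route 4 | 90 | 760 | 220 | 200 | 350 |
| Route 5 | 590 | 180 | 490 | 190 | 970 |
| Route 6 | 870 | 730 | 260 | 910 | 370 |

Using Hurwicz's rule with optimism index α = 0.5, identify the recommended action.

Route 1: 0.5·960 + 0.5·360 = 660
Route 2: 0.5·950 + 0.5·20 = 485
Route 3: 0.5·840 + 0.5·90 = 465
Route 4: 0.5·760 + 0.5·90 = 425
Route 5: 0.5·970 + 0.5·180 = 575
Route 6: 0.5·910 + 0.5·260 = 585
Highest Hurwicz score = 660 → Route 1.

Route 1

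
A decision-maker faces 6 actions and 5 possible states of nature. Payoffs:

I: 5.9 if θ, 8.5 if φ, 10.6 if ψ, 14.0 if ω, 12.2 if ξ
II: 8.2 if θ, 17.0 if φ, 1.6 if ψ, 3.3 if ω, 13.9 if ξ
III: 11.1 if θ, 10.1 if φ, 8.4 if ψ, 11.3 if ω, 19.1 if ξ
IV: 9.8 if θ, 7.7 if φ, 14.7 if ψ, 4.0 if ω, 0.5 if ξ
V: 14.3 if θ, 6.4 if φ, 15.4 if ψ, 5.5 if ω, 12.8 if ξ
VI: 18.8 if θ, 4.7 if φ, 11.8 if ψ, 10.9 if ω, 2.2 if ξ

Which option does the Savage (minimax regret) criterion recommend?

III

Column bests: θ=18.8, φ=17.0, ψ=15.4, ω=14.0, ξ=19.1.
I regrets: 12.9, 8.5, 4.8, 0.0, 6.9 → max 12.9
II regrets: 10.6, 0.0, 13.8, 10.7, 5.2 → max 13.8
III regrets: 7.7, 6.9, 7.0, 2.7, 0.0 → max 7.7
IV regrets: 9.0, 9.3, 0.7, 10.0, 18.6 → max 18.6
V regrets: 4.5, 10.6, 0.0, 8.5, 6.3 → max 10.6
VI regrets: 0.0, 12.3, 3.6, 3.1, 16.9 → max 16.9
Smallest max regret = 7.7 → III.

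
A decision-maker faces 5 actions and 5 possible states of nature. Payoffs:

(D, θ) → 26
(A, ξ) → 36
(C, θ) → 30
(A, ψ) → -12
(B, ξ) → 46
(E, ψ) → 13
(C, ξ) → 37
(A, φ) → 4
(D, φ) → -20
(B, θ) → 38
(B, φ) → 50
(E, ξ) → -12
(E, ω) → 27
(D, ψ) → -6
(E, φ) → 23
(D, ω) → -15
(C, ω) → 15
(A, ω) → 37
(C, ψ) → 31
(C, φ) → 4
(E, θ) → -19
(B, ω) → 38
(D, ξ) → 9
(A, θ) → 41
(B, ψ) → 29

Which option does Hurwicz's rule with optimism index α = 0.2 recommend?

B

A: 0.2·41 + 0.8·(-12) = -1.4
B: 0.2·50 + 0.8·29 = 33.2
C: 0.2·37 + 0.8·4 = 10.6
D: 0.2·26 + 0.8·(-20) = -10.8
E: 0.2·27 + 0.8·(-19) = -9.8
Highest Hurwicz score = 33.2 → B.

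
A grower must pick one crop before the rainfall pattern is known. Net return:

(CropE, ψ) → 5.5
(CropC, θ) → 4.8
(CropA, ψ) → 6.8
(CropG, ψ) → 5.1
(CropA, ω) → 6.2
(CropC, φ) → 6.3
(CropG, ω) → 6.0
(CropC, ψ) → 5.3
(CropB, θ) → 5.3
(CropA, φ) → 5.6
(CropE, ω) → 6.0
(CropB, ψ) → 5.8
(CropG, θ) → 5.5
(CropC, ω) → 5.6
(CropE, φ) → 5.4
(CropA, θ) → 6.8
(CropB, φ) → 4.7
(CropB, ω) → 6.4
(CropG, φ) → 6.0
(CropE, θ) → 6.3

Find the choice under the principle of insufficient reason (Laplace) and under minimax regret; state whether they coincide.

laplace → CropA; minimax regret → CropA (agree)

Row averages: CropC=5.5, CropG=5.65, CropE=5.8, CropA=6.35, CropB=5.55
Highest average = 6.35 → CropA.
Column bests: θ=6.8, φ=6.3, ψ=6.8, ω=6.4.
CropC regrets: 2.0, 0.0, 1.5, 0.8 → max 2.0
CropG regrets: 1.3, 0.3, 1.7, 0.4 → max 1.7
CropE regrets: 0.5, 0.9, 1.3, 0.4 → max 1.3
CropA regrets: 0.0, 0.7, 0.0, 0.2 → max 0.7
CropB regrets: 1.5, 1.6, 1.0, 0.0 → max 1.6
Smallest max regret = 0.7 → CropA.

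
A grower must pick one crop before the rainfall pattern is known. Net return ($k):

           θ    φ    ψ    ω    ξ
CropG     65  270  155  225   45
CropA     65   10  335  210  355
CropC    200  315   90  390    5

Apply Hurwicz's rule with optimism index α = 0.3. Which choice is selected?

CropG: 0.3·270 + 0.7·45 = 112.5
CropA: 0.3·355 + 0.7·10 = 113.5
CropC: 0.3·390 + 0.7·5 = 120.5
Highest Hurwicz score = 120.5 → CropC.

CropC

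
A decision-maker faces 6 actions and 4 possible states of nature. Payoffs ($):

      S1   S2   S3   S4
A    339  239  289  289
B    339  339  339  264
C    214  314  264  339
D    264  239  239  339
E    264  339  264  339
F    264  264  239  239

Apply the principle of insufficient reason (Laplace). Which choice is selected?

Row averages: A=289, B=320.25, C=282.75, D=270.25, E=301.5, F=251.5
Highest average = 320.25 → B.

B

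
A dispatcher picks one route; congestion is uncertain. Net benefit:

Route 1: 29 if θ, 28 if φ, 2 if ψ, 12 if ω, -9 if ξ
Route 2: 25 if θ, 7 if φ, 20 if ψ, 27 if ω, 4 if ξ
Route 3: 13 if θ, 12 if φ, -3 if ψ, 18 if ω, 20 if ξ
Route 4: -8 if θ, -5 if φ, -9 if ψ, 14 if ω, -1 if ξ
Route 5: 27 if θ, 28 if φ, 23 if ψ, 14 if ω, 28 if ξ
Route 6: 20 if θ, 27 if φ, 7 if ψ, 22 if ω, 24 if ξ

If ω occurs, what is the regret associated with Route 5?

13

Best payoff under ω is 27.
Regret = 27 − 14 = 13.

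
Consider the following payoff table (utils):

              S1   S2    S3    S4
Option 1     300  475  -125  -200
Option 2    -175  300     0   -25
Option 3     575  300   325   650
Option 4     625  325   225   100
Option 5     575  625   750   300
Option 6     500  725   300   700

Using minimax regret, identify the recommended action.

Column bests: S1=625, S2=725, S3=750, S4=700.
Option 1 regrets: 325, 250, 875, 900 → max 900
Option 2 regrets: 800, 425, 750, 725 → max 800
Option 3 regrets: 50, 425, 425, 50 → max 425
Option 4 regrets: 0, 400, 525, 600 → max 600
Option 5 regrets: 50, 100, 0, 400 → max 400
Option 6 regrets: 125, 0, 450, 0 → max 450
Smallest max regret = 400 → Option 5.

Option 5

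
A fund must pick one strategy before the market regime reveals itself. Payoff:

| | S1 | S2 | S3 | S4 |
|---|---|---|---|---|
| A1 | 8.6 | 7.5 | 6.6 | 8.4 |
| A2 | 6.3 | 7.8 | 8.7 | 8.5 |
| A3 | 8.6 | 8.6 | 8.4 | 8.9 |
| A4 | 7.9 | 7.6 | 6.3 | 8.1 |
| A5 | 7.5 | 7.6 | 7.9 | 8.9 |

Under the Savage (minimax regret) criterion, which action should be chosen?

A3

Column bests: S1=8.6, S2=8.6, S3=8.7, S4=8.9.
A1 regrets: 0.0, 1.1, 2.1, 0.5 → max 2.1
A2 regrets: 2.3, 0.8, 0.0, 0.4 → max 2.3
A3 regrets: 0.0, 0.0, 0.3, 0.0 → max 0.3
A4 regrets: 0.7, 1.0, 2.4, 0.8 → max 2.4
A5 regrets: 1.1, 1.0, 0.8, 0.0 → max 1.1
Smallest max regret = 0.3 → A3.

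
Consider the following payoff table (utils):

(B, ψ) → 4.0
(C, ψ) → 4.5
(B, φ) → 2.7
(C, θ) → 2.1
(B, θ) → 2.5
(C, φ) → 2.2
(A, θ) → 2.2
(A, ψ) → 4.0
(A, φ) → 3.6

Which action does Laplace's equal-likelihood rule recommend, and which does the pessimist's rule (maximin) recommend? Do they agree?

laplace → A; maximin → B (disagree)

Row averages: A=49/15, B=46/15, C=44/15
Highest average = 49/15 → A.
Row minima: A=2.2, B=2.5, C=2.1
Best worst-case = 2.5 → B.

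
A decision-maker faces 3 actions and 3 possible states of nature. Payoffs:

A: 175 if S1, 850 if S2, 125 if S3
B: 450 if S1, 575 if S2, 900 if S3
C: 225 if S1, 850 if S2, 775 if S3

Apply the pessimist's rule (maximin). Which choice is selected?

B

Row minima: A=125, B=450, C=225
Best worst-case = 450 → B.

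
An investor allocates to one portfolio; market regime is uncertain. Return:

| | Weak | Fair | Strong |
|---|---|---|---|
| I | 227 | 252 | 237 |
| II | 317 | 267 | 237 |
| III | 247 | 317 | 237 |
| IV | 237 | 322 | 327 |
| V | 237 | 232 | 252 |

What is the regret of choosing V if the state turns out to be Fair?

90

Best payoff under Fair is 322.
Regret = 322 − 232 = 90.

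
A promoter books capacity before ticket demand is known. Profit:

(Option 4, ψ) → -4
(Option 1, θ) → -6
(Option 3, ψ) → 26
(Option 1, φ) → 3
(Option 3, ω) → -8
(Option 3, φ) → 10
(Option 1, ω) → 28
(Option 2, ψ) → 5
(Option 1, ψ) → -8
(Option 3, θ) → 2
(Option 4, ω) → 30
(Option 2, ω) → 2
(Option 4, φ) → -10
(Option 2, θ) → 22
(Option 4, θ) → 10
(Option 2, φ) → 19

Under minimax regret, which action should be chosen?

Column bests: θ=22, φ=19, ψ=26, ω=30.
Option 1 regrets: 28, 16, 34, 2 → max 34
Option 2 regrets: 0, 0, 21, 28 → max 28
Option 3 regrets: 20, 9, 0, 38 → max 38
Option 4 regrets: 12, 29, 30, 0 → max 30
Smallest max regret = 28 → Option 2.

Option 2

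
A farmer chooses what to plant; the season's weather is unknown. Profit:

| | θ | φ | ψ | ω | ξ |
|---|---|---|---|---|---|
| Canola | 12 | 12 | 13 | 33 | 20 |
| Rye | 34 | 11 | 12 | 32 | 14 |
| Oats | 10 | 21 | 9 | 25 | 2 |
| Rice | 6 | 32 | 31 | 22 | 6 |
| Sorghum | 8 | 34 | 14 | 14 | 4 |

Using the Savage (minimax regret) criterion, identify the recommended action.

Canola

Column bests: θ=34, φ=34, ψ=31, ω=33, ξ=20.
Canola regrets: 22, 22, 18, 0, 0 → max 22
Rye regrets: 0, 23, 19, 1, 6 → max 23
Oats regrets: 24, 13, 22, 8, 18 → max 24
Rice regrets: 28, 2, 0, 11, 14 → max 28
Sorghum regrets: 26, 0, 17, 19, 16 → max 26
Smallest max regret = 22 → Canola.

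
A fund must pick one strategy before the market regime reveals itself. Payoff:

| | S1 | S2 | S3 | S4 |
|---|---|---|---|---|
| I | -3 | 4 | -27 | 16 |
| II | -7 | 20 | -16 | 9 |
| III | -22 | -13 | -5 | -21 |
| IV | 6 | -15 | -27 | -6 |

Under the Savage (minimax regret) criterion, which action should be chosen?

Column bests: S1=6, S2=20, S3=-5, S4=16.
I regrets: 9, 16, 22, 0 → max 22
II regrets: 13, 0, 11, 7 → max 13
III regrets: 28, 33, 0, 37 → max 37
IV regrets: 0, 35, 22, 22 → max 35
Smallest max regret = 13 → II.

II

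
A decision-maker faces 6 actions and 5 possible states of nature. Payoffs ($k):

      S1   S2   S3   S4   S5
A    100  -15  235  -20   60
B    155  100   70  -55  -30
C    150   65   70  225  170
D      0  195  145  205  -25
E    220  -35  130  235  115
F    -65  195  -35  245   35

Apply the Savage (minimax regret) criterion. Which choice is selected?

Column bests: S1=220, S2=195, S3=235, S4=245, S5=170.
A regrets: 120, 210, 0, 265, 110 → max 265
B regrets: 65, 95, 165, 300, 200 → max 300
C regrets: 70, 130, 165, 20, 0 → max 165
D regrets: 220, 0, 90, 40, 195 → max 220
E regrets: 0, 230, 105, 10, 55 → max 230
F regrets: 285, 0, 270, 0, 135 → max 285
Smallest max regret = 165 → C.

C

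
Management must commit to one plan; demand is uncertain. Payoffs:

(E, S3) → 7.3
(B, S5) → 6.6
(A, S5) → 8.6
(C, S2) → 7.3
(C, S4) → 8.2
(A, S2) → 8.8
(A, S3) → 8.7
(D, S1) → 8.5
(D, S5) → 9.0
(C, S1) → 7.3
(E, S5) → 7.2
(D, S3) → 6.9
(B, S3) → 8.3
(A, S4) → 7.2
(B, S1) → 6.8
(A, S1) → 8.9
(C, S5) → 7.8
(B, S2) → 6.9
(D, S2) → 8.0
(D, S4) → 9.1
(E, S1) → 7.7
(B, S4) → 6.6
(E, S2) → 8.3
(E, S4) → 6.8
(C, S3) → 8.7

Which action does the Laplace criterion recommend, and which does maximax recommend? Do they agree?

laplace → A; maximax → D (disagree)

Row averages: A=8.44, B=7.04, C=7.86, D=8.3, E=7.46
Highest average = 8.44 → A.
Row maxima: A=8.9, B=8.3, C=8.7, D=9.1, E=8.3
Best best-case = 9.1 → D.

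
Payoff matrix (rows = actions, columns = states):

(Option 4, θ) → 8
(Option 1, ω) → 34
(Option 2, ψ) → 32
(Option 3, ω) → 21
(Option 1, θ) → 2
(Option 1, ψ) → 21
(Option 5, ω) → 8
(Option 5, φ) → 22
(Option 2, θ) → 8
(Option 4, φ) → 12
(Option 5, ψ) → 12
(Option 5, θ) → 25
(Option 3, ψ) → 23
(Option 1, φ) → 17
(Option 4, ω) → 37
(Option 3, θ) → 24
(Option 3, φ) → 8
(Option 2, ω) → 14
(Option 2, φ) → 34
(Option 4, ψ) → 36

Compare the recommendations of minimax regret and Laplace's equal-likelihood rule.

Column bests: θ=25, φ=34, ψ=36, ω=37.
Option 1 regrets: 23, 17, 15, 3 → max 23
Option 2 regrets: 17, 0, 4, 23 → max 23
Option 3 regrets: 1, 26, 13, 16 → max 26
Option 4 regrets: 17, 22, 0, 0 → max 22
Option 5 regrets: 0, 12, 24, 29 → max 29
Smallest max regret = 22 → Option 4.
Row averages: Option 1=18.5, Option 2=22, Option 3=19, Option 4=23.25, Option 5=16.75
Highest average = 23.25 → Option 4.

minimax regret → Option 4; laplace → Option 4 (agree)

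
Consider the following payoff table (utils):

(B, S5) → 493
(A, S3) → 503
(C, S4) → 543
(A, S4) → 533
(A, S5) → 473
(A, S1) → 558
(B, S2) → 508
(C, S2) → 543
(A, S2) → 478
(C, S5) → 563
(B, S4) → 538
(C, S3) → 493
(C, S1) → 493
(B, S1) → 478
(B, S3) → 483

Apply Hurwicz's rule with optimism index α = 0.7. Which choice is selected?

A: 0.7·558 + 0.3·473 = 532.5
B: 0.7·538 + 0.3·478 = 520
C: 0.7·563 + 0.3·493 = 542
Highest Hurwicz score = 542 → C.

C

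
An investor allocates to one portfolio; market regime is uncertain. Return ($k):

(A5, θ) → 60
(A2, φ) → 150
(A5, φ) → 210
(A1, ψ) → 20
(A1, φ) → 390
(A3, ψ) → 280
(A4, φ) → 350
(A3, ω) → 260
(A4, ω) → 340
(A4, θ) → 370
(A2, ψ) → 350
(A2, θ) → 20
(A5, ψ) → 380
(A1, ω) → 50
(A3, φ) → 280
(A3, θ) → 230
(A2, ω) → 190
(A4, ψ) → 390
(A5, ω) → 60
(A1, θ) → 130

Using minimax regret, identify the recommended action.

A4

Column bests: θ=370, φ=390, ψ=390, ω=340.
A1 regrets: 240, 0, 370, 290 → max 370
A2 regrets: 350, 240, 40, 150 → max 350
A3 regrets: 140, 110, 110, 80 → max 140
A4 regrets: 0, 40, 0, 0 → max 40
A5 regrets: 310, 180, 10, 280 → max 310
Smallest max regret = 40 → A4.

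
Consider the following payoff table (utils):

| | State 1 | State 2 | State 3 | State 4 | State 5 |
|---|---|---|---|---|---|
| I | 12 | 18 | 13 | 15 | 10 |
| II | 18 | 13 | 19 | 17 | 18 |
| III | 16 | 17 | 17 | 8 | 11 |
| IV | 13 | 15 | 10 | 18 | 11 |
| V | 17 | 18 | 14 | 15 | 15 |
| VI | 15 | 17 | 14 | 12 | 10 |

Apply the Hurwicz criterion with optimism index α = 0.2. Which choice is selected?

V

I: 0.2·18 + 0.8·10 = 11.6
II: 0.2·19 + 0.8·13 = 14.2
III: 0.2·17 + 0.8·8 = 9.8
IV: 0.2·18 + 0.8·10 = 11.6
V: 0.2·18 + 0.8·14 = 14.8
VI: 0.2·17 + 0.8·10 = 11.4
Highest Hurwicz score = 14.8 → V.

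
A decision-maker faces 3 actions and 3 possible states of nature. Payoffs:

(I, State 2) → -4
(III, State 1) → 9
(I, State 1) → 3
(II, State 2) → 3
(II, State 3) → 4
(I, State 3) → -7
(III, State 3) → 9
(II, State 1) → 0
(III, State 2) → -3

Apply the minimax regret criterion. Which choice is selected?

III

Column bests: State 1=9, State 2=3, State 3=9.
I regrets: 6, 7, 16 → max 16
II regrets: 9, 0, 5 → max 9
III regrets: 0, 6, 0 → max 6
Smallest max regret = 6 → III.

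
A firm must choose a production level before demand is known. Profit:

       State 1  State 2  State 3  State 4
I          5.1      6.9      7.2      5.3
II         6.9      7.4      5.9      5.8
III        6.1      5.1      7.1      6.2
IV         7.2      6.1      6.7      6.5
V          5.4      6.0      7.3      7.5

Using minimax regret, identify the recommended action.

IV

Column bests: State 1=7.2, State 2=7.4, State 3=7.3, State 4=7.5.
I regrets: 2.1, 0.5, 0.1, 2.2 → max 2.2
II regrets: 0.3, 0.0, 1.4, 1.7 → max 1.7
III regrets: 1.1, 2.3, 0.2, 1.3 → max 2.3
IV regrets: 0.0, 1.3, 0.6, 1.0 → max 1.3
V regrets: 1.8, 1.4, 0.0, 0.0 → max 1.8
Smallest max regret = 1.3 → IV.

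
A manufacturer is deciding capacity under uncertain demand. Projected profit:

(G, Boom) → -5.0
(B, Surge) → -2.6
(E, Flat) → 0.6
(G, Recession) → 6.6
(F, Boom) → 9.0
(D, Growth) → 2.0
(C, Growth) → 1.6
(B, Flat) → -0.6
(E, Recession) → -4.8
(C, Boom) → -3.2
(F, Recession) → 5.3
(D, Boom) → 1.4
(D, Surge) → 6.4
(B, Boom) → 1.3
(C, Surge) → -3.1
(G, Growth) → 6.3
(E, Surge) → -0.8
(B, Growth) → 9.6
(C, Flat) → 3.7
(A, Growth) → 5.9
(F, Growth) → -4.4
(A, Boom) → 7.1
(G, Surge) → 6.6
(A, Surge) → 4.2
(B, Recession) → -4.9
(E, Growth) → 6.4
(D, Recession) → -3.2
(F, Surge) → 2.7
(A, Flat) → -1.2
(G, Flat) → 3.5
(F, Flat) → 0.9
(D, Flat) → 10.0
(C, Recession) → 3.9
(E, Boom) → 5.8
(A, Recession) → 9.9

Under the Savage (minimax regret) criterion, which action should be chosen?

A

Column bests: Recession=9.9, Flat=10.0, Growth=9.6, Boom=9.0, Surge=6.6.
A regrets: 0.0, 11.2, 3.7, 1.9, 2.4 → max 11.2
B regrets: 14.8, 10.6, 0.0, 7.7, 9.2 → max 14.8
C regrets: 6.0, 6.3, 8.0, 12.2, 9.7 → max 12.2
D regrets: 13.1, 0.0, 7.6, 7.6, 0.2 → max 13.1
E regrets: 14.7, 9.4, 3.2, 3.2, 7.4 → max 14.7
F regrets: 4.6, 9.1, 14.0, 0.0, 3.9 → max 14.0
G regrets: 3.3, 6.5, 3.3, 14.0, 0.0 → max 14.0
Smallest max regret = 11.2 → A.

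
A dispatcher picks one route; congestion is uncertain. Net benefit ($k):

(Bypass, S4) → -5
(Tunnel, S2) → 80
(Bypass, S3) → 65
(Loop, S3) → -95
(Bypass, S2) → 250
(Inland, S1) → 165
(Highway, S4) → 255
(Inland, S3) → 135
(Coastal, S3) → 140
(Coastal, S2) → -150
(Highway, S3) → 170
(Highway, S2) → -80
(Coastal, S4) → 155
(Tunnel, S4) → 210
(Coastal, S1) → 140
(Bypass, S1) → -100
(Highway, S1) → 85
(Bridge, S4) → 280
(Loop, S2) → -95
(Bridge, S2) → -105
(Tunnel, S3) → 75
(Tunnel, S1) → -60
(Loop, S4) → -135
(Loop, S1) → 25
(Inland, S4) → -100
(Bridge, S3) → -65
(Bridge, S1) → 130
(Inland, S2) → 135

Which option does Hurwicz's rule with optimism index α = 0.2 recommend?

Coastal: 0.2·155 + 0.8·(-150) = -89
Loop: 0.2·25 + 0.8·(-135) = -103
Inland: 0.2·165 + 0.8·(-100) = -47
Highway: 0.2·255 + 0.8·(-80) = -13
Bypass: 0.2·250 + 0.8·(-100) = -30
Bridge: 0.2·280 + 0.8·(-105) = -28
Tunnel: 0.2·210 + 0.8·(-60) = -6
Highest Hurwicz score = -6 → Tunnel.

Tunnel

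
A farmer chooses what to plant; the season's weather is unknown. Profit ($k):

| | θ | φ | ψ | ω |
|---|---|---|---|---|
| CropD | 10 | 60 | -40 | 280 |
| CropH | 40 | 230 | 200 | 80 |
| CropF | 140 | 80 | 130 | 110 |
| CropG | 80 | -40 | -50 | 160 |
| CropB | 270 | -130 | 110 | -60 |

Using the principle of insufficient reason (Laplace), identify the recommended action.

Row averages: CropD=77.5, CropH=137.5, CropF=115, CropG=37.5, CropB=47.5
Highest average = 137.5 → CropH.

CropH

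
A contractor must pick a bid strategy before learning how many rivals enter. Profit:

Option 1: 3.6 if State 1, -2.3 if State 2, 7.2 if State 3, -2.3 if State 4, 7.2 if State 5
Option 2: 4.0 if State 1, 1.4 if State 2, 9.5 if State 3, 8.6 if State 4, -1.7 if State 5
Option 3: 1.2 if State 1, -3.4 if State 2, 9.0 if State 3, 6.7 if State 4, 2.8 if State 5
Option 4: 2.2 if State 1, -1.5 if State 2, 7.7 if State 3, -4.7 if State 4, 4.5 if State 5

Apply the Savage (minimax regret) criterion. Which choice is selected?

Option 3

Column bests: State 1=4.0, State 2=1.4, State 3=9.5, State 4=8.6, State 5=7.2.
Option 1 regrets: 0.4, 3.7, 2.3, 10.9, 0.0 → max 10.9
Option 2 regrets: 0.0, 0.0, 0.0, 0.0, 8.9 → max 8.9
Option 3 regrets: 2.8, 4.8, 0.5, 1.9, 4.4 → max 4.8
Option 4 regrets: 1.8, 2.9, 1.8, 13.3, 2.7 → max 13.3
Smallest max regret = 4.8 → Option 3.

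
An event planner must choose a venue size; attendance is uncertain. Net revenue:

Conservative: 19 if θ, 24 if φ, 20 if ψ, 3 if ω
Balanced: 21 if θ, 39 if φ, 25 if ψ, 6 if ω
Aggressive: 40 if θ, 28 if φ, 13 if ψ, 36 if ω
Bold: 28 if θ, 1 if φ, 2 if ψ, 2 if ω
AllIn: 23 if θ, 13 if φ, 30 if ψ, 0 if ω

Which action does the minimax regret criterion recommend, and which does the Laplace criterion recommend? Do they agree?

minimax regret → Aggressive; laplace → Aggressive (agree)

Column bests: θ=40, φ=39, ψ=30, ω=36.
Conservative regrets: 21, 15, 10, 33 → max 33
Balanced regrets: 19, 0, 5, 30 → max 30
Aggressive regrets: 0, 11, 17, 0 → max 17
Bold regrets: 12, 38, 28, 34 → max 38
AllIn regrets: 17, 26, 0, 36 → max 36
Smallest max regret = 17 → Aggressive.
Row averages: Conservative=16.5, Balanced=22.75, Aggressive=29.25, Bold=8.25, AllIn=16.5
Highest average = 29.25 → Aggressive.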